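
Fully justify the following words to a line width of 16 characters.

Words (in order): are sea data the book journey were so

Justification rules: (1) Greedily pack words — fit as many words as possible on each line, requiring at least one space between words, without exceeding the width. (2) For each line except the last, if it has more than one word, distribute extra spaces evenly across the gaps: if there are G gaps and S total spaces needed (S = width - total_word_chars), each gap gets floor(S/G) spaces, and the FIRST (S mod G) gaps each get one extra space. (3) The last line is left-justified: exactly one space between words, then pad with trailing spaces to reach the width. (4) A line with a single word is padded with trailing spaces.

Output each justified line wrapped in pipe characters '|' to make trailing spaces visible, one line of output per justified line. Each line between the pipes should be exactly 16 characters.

Line 1: ['are', 'sea', 'data', 'the'] (min_width=16, slack=0)
Line 2: ['book', 'journey'] (min_width=12, slack=4)
Line 3: ['were', 'so'] (min_width=7, slack=9)

Answer: |are sea data the|
|book     journey|
|were so         |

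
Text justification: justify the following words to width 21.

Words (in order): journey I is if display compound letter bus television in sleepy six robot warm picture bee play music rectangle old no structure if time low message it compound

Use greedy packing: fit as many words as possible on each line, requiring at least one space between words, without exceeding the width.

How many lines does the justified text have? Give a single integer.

Line 1: ['journey', 'I', 'is', 'if'] (min_width=15, slack=6)
Line 2: ['display', 'compound'] (min_width=16, slack=5)
Line 3: ['letter', 'bus', 'television'] (min_width=21, slack=0)
Line 4: ['in', 'sleepy', 'six', 'robot'] (min_width=19, slack=2)
Line 5: ['warm', 'picture', 'bee', 'play'] (min_width=21, slack=0)
Line 6: ['music', 'rectangle', 'old'] (min_width=19, slack=2)
Line 7: ['no', 'structure', 'if', 'time'] (min_width=20, slack=1)
Line 8: ['low', 'message', 'it'] (min_width=14, slack=7)
Line 9: ['compound'] (min_width=8, slack=13)
Total lines: 9

Answer: 9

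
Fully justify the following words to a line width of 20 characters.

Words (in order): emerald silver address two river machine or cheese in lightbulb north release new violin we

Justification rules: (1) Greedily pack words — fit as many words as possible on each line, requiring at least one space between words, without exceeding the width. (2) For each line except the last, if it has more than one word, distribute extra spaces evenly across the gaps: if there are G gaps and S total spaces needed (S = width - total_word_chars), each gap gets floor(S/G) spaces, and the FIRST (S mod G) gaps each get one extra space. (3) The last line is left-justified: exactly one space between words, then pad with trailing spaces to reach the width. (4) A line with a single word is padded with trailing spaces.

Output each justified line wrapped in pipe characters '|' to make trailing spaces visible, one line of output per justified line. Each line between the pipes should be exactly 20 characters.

Answer: |emerald       silver|
|address   two  river|
|machine or cheese in|
|lightbulb      north|
|release  new  violin|
|we                  |

Derivation:
Line 1: ['emerald', 'silver'] (min_width=14, slack=6)
Line 2: ['address', 'two', 'river'] (min_width=17, slack=3)
Line 3: ['machine', 'or', 'cheese', 'in'] (min_width=20, slack=0)
Line 4: ['lightbulb', 'north'] (min_width=15, slack=5)
Line 5: ['release', 'new', 'violin'] (min_width=18, slack=2)
Line 6: ['we'] (min_width=2, slack=18)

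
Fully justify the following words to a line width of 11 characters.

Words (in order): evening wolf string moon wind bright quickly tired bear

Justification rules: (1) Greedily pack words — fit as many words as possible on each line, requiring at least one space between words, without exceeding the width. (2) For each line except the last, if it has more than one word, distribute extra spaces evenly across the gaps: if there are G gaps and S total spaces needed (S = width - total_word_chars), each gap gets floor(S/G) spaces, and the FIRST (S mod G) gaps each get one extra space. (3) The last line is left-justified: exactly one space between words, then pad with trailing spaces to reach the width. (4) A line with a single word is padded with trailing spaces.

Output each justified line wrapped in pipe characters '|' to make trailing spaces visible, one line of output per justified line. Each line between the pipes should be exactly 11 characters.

Line 1: ['evening'] (min_width=7, slack=4)
Line 2: ['wolf', 'string'] (min_width=11, slack=0)
Line 3: ['moon', 'wind'] (min_width=9, slack=2)
Line 4: ['bright'] (min_width=6, slack=5)
Line 5: ['quickly'] (min_width=7, slack=4)
Line 6: ['tired', 'bear'] (min_width=10, slack=1)

Answer: |evening    |
|wolf string|
|moon   wind|
|bright     |
|quickly    |
|tired bear |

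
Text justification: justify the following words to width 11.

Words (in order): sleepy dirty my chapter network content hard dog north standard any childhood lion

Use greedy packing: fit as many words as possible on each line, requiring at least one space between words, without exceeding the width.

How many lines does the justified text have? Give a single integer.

Answer: 11

Derivation:
Line 1: ['sleepy'] (min_width=6, slack=5)
Line 2: ['dirty', 'my'] (min_width=8, slack=3)
Line 3: ['chapter'] (min_width=7, slack=4)
Line 4: ['network'] (min_width=7, slack=4)
Line 5: ['content'] (min_width=7, slack=4)
Line 6: ['hard', 'dog'] (min_width=8, slack=3)
Line 7: ['north'] (min_width=5, slack=6)
Line 8: ['standard'] (min_width=8, slack=3)
Line 9: ['any'] (min_width=3, slack=8)
Line 10: ['childhood'] (min_width=9, slack=2)
Line 11: ['lion'] (min_width=4, slack=7)
Total lines: 11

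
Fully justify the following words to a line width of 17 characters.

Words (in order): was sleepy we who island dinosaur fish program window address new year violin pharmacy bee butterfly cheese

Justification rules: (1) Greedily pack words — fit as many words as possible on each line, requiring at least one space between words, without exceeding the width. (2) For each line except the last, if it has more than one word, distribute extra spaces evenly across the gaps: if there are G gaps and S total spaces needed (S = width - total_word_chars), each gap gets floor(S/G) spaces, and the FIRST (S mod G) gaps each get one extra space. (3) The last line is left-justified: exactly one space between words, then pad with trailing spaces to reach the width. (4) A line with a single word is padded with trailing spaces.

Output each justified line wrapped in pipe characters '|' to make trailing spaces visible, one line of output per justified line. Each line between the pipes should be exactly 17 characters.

Line 1: ['was', 'sleepy', 'we', 'who'] (min_width=17, slack=0)
Line 2: ['island', 'dinosaur'] (min_width=15, slack=2)
Line 3: ['fish', 'program'] (min_width=12, slack=5)
Line 4: ['window', 'address'] (min_width=14, slack=3)
Line 5: ['new', 'year', 'violin'] (min_width=15, slack=2)
Line 6: ['pharmacy', 'bee'] (min_width=12, slack=5)
Line 7: ['butterfly', 'cheese'] (min_width=16, slack=1)

Answer: |was sleepy we who|
|island   dinosaur|
|fish      program|
|window    address|
|new  year  violin|
|pharmacy      bee|
|butterfly cheese |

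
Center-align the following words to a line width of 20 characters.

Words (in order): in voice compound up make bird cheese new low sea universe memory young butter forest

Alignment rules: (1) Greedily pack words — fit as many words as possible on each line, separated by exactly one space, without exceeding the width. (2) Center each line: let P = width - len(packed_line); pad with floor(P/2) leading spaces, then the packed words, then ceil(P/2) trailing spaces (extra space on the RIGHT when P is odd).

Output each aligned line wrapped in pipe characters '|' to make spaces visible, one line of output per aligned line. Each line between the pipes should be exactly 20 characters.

Line 1: ['in', 'voice', 'compound', 'up'] (min_width=20, slack=0)
Line 2: ['make', 'bird', 'cheese', 'new'] (min_width=20, slack=0)
Line 3: ['low', 'sea', 'universe'] (min_width=16, slack=4)
Line 4: ['memory', 'young', 'butter'] (min_width=19, slack=1)
Line 5: ['forest'] (min_width=6, slack=14)

Answer: |in voice compound up|
|make bird cheese new|
|  low sea universe  |
|memory young butter |
|       forest       |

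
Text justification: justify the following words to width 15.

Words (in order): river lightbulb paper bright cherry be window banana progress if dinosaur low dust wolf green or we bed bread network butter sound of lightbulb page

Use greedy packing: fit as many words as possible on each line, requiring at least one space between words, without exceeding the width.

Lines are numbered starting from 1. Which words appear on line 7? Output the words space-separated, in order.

Answer: dust wolf green

Derivation:
Line 1: ['river', 'lightbulb'] (min_width=15, slack=0)
Line 2: ['paper', 'bright'] (min_width=12, slack=3)
Line 3: ['cherry', 'be'] (min_width=9, slack=6)
Line 4: ['window', 'banana'] (min_width=13, slack=2)
Line 5: ['progress', 'if'] (min_width=11, slack=4)
Line 6: ['dinosaur', 'low'] (min_width=12, slack=3)
Line 7: ['dust', 'wolf', 'green'] (min_width=15, slack=0)
Line 8: ['or', 'we', 'bed', 'bread'] (min_width=15, slack=0)
Line 9: ['network', 'butter'] (min_width=14, slack=1)
Line 10: ['sound', 'of'] (min_width=8, slack=7)
Line 11: ['lightbulb', 'page'] (min_width=14, slack=1)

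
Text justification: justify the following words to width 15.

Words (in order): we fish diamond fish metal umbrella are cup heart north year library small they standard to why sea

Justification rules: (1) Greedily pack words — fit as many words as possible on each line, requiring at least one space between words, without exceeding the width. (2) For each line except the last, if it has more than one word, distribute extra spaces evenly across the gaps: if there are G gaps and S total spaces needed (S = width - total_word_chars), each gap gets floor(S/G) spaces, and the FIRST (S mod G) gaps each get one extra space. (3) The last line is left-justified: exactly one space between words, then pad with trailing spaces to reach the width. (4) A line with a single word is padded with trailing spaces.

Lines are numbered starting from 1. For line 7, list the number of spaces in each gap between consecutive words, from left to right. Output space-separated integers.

Answer: 1 1

Derivation:
Line 1: ['we', 'fish', 'diamond'] (min_width=15, slack=0)
Line 2: ['fish', 'metal'] (min_width=10, slack=5)
Line 3: ['umbrella', 'are'] (min_width=12, slack=3)
Line 4: ['cup', 'heart', 'north'] (min_width=15, slack=0)
Line 5: ['year', 'library'] (min_width=12, slack=3)
Line 6: ['small', 'they'] (min_width=10, slack=5)
Line 7: ['standard', 'to', 'why'] (min_width=15, slack=0)
Line 8: ['sea'] (min_width=3, slack=12)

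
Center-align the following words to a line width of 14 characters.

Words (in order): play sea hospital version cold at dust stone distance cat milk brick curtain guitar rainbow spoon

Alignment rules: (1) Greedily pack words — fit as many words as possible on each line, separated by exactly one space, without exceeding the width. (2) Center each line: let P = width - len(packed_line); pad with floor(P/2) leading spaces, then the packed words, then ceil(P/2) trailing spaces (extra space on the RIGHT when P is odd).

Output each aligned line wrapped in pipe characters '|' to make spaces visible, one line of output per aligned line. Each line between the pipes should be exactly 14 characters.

Line 1: ['play', 'sea'] (min_width=8, slack=6)
Line 2: ['hospital'] (min_width=8, slack=6)
Line 3: ['version', 'cold'] (min_width=12, slack=2)
Line 4: ['at', 'dust', 'stone'] (min_width=13, slack=1)
Line 5: ['distance', 'cat'] (min_width=12, slack=2)
Line 6: ['milk', 'brick'] (min_width=10, slack=4)
Line 7: ['curtain', 'guitar'] (min_width=14, slack=0)
Line 8: ['rainbow', 'spoon'] (min_width=13, slack=1)

Answer: |   play sea   |
|   hospital   |
| version cold |
|at dust stone |
| distance cat |
|  milk brick  |
|curtain guitar|
|rainbow spoon |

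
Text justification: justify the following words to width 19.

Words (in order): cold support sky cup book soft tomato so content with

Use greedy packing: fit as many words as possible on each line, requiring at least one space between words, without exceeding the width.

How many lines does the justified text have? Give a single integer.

Answer: 4

Derivation:
Line 1: ['cold', 'support', 'sky'] (min_width=16, slack=3)
Line 2: ['cup', 'book', 'soft'] (min_width=13, slack=6)
Line 3: ['tomato', 'so', 'content'] (min_width=17, slack=2)
Line 4: ['with'] (min_width=4, slack=15)
Total lines: 4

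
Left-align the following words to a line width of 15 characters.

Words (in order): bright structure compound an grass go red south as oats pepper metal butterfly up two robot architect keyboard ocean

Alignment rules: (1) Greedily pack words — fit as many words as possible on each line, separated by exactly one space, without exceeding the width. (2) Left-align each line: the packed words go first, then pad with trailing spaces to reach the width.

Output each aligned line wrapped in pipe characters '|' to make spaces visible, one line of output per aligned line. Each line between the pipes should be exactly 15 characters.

Answer: |bright         |
|structure      |
|compound an    |
|grass go red   |
|south as oats  |
|pepper metal   |
|butterfly up   |
|two robot      |
|architect      |
|keyboard ocean |

Derivation:
Line 1: ['bright'] (min_width=6, slack=9)
Line 2: ['structure'] (min_width=9, slack=6)
Line 3: ['compound', 'an'] (min_width=11, slack=4)
Line 4: ['grass', 'go', 'red'] (min_width=12, slack=3)
Line 5: ['south', 'as', 'oats'] (min_width=13, slack=2)
Line 6: ['pepper', 'metal'] (min_width=12, slack=3)
Line 7: ['butterfly', 'up'] (min_width=12, slack=3)
Line 8: ['two', 'robot'] (min_width=9, slack=6)
Line 9: ['architect'] (min_width=9, slack=6)
Line 10: ['keyboard', 'ocean'] (min_width=14, slack=1)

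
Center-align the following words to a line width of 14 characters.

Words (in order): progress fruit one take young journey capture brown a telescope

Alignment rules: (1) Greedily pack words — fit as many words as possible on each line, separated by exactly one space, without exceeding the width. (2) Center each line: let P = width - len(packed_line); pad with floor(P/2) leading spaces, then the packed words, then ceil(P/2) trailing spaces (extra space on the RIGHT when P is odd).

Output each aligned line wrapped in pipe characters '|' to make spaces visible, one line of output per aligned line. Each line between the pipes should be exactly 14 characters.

Line 1: ['progress', 'fruit'] (min_width=14, slack=0)
Line 2: ['one', 'take', 'young'] (min_width=14, slack=0)
Line 3: ['journey'] (min_width=7, slack=7)
Line 4: ['capture', 'brown'] (min_width=13, slack=1)
Line 5: ['a', 'telescope'] (min_width=11, slack=3)

Answer: |progress fruit|
|one take young|
|   journey    |
|capture brown |
| a telescope  |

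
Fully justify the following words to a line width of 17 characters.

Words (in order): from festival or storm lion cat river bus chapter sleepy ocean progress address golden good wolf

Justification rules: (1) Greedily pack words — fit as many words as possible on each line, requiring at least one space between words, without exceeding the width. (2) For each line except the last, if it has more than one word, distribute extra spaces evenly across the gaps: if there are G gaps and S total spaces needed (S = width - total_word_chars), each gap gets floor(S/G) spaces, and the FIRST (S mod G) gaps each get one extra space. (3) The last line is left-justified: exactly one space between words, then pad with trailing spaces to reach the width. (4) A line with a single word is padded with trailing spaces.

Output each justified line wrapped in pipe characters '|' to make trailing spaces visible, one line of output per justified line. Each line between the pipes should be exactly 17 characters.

Line 1: ['from', 'festival', 'or'] (min_width=16, slack=1)
Line 2: ['storm', 'lion', 'cat'] (min_width=14, slack=3)
Line 3: ['river', 'bus', 'chapter'] (min_width=17, slack=0)
Line 4: ['sleepy', 'ocean'] (min_width=12, slack=5)
Line 5: ['progress', 'address'] (min_width=16, slack=1)
Line 6: ['golden', 'good', 'wolf'] (min_width=16, slack=1)

Answer: |from  festival or|
|storm   lion  cat|
|river bus chapter|
|sleepy      ocean|
|progress  address|
|golden good wolf |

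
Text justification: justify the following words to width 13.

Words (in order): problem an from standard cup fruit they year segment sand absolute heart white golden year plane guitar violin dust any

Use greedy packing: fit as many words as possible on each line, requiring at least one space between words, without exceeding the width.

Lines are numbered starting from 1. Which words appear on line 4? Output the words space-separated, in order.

Answer: they year

Derivation:
Line 1: ['problem', 'an'] (min_width=10, slack=3)
Line 2: ['from', 'standard'] (min_width=13, slack=0)
Line 3: ['cup', 'fruit'] (min_width=9, slack=4)
Line 4: ['they', 'year'] (min_width=9, slack=4)
Line 5: ['segment', 'sand'] (min_width=12, slack=1)
Line 6: ['absolute'] (min_width=8, slack=5)
Line 7: ['heart', 'white'] (min_width=11, slack=2)
Line 8: ['golden', 'year'] (min_width=11, slack=2)
Line 9: ['plane', 'guitar'] (min_width=12, slack=1)
Line 10: ['violin', 'dust'] (min_width=11, slack=2)
Line 11: ['any'] (min_width=3, slack=10)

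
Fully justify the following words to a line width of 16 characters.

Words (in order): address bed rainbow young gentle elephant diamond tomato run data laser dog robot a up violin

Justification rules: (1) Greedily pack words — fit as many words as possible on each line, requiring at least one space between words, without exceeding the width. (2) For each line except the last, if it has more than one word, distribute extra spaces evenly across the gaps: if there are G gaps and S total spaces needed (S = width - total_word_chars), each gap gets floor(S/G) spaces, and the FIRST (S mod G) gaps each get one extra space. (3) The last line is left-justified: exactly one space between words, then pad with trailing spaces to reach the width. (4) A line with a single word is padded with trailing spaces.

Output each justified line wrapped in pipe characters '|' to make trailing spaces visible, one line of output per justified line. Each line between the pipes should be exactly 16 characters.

Answer: |address      bed|
|rainbow    young|
|gentle  elephant|
|diamond   tomato|
|run  data  laser|
|dog  robot  a up|
|violin          |

Derivation:
Line 1: ['address', 'bed'] (min_width=11, slack=5)
Line 2: ['rainbow', 'young'] (min_width=13, slack=3)
Line 3: ['gentle', 'elephant'] (min_width=15, slack=1)
Line 4: ['diamond', 'tomato'] (min_width=14, slack=2)
Line 5: ['run', 'data', 'laser'] (min_width=14, slack=2)
Line 6: ['dog', 'robot', 'a', 'up'] (min_width=14, slack=2)
Line 7: ['violin'] (min_width=6, slack=10)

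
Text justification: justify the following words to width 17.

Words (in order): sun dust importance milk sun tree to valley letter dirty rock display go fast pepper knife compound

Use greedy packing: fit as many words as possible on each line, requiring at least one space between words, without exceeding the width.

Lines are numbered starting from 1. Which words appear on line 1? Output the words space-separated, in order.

Answer: sun dust

Derivation:
Line 1: ['sun', 'dust'] (min_width=8, slack=9)
Line 2: ['importance', 'milk'] (min_width=15, slack=2)
Line 3: ['sun', 'tree', 'to'] (min_width=11, slack=6)
Line 4: ['valley', 'letter'] (min_width=13, slack=4)
Line 5: ['dirty', 'rock'] (min_width=10, slack=7)
Line 6: ['display', 'go', 'fast'] (min_width=15, slack=2)
Line 7: ['pepper', 'knife'] (min_width=12, slack=5)
Line 8: ['compound'] (min_width=8, slack=9)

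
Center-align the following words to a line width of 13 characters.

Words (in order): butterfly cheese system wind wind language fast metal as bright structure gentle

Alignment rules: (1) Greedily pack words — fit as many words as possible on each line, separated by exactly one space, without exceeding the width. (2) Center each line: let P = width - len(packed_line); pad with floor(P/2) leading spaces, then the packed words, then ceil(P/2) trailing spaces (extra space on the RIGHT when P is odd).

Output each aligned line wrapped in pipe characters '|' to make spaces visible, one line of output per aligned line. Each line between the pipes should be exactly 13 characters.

Answer: |  butterfly  |
|cheese system|
|  wind wind  |
|language fast|
|  metal as   |
|   bright    |
|  structure  |
|   gentle    |

Derivation:
Line 1: ['butterfly'] (min_width=9, slack=4)
Line 2: ['cheese', 'system'] (min_width=13, slack=0)
Line 3: ['wind', 'wind'] (min_width=9, slack=4)
Line 4: ['language', 'fast'] (min_width=13, slack=0)
Line 5: ['metal', 'as'] (min_width=8, slack=5)
Line 6: ['bright'] (min_width=6, slack=7)
Line 7: ['structure'] (min_width=9, slack=4)
Line 8: ['gentle'] (min_width=6, slack=7)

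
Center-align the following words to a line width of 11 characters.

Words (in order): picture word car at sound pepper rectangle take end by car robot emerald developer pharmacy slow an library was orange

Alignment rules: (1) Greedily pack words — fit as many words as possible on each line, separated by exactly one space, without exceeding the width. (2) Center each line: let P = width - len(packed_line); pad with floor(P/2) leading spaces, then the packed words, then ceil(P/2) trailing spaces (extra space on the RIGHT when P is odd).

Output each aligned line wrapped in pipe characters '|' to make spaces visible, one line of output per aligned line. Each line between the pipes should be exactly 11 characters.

Line 1: ['picture'] (min_width=7, slack=4)
Line 2: ['word', 'car', 'at'] (min_width=11, slack=0)
Line 3: ['sound'] (min_width=5, slack=6)
Line 4: ['pepper'] (min_width=6, slack=5)
Line 5: ['rectangle'] (min_width=9, slack=2)
Line 6: ['take', 'end', 'by'] (min_width=11, slack=0)
Line 7: ['car', 'robot'] (min_width=9, slack=2)
Line 8: ['emerald'] (min_width=7, slack=4)
Line 9: ['developer'] (min_width=9, slack=2)
Line 10: ['pharmacy'] (min_width=8, slack=3)
Line 11: ['slow', 'an'] (min_width=7, slack=4)
Line 12: ['library', 'was'] (min_width=11, slack=0)
Line 13: ['orange'] (min_width=6, slack=5)

Answer: |  picture  |
|word car at|
|   sound   |
|  pepper   |
| rectangle |
|take end by|
| car robot |
|  emerald  |
| developer |
| pharmacy  |
|  slow an  |
|library was|
|  orange   |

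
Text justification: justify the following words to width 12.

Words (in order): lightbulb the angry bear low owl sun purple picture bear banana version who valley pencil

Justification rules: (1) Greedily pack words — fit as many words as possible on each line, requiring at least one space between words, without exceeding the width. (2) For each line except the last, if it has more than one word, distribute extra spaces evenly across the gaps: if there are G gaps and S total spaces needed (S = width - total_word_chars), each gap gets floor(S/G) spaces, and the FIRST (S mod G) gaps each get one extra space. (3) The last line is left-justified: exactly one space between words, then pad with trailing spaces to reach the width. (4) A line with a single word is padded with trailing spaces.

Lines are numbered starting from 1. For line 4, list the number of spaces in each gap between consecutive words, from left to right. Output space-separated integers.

Answer: 3

Derivation:
Line 1: ['lightbulb'] (min_width=9, slack=3)
Line 2: ['the', 'angry'] (min_width=9, slack=3)
Line 3: ['bear', 'low', 'owl'] (min_width=12, slack=0)
Line 4: ['sun', 'purple'] (min_width=10, slack=2)
Line 5: ['picture', 'bear'] (min_width=12, slack=0)
Line 6: ['banana'] (min_width=6, slack=6)
Line 7: ['version', 'who'] (min_width=11, slack=1)
Line 8: ['valley'] (min_width=6, slack=6)
Line 9: ['pencil'] (min_width=6, slack=6)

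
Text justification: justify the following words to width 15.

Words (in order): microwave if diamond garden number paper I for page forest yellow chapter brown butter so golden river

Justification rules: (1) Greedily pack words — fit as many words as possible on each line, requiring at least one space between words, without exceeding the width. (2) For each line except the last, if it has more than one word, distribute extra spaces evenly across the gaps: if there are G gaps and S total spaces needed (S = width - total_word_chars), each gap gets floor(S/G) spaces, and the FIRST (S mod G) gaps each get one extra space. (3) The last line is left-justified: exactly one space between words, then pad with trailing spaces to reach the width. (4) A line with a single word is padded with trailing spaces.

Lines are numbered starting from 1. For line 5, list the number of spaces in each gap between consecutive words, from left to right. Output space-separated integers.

Answer: 2

Derivation:
Line 1: ['microwave', 'if'] (min_width=12, slack=3)
Line 2: ['diamond', 'garden'] (min_width=14, slack=1)
Line 3: ['number', 'paper', 'I'] (min_width=14, slack=1)
Line 4: ['for', 'page', 'forest'] (min_width=15, slack=0)
Line 5: ['yellow', 'chapter'] (min_width=14, slack=1)
Line 6: ['brown', 'butter', 'so'] (min_width=15, slack=0)
Line 7: ['golden', 'river'] (min_width=12, slack=3)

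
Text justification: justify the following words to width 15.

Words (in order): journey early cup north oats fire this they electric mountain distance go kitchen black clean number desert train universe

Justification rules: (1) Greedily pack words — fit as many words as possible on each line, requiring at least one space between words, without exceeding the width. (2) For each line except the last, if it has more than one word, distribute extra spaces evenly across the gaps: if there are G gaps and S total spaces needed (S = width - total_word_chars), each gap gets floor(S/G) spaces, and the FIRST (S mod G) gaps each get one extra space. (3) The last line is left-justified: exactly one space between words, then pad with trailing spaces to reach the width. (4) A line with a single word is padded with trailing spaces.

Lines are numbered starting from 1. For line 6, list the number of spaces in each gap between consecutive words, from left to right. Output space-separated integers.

Answer: 5

Derivation:
Line 1: ['journey', 'early'] (min_width=13, slack=2)
Line 2: ['cup', 'north', 'oats'] (min_width=14, slack=1)
Line 3: ['fire', 'this', 'they'] (min_width=14, slack=1)
Line 4: ['electric'] (min_width=8, slack=7)
Line 5: ['mountain'] (min_width=8, slack=7)
Line 6: ['distance', 'go'] (min_width=11, slack=4)
Line 7: ['kitchen', 'black'] (min_width=13, slack=2)
Line 8: ['clean', 'number'] (min_width=12, slack=3)
Line 9: ['desert', 'train'] (min_width=12, slack=3)
Line 10: ['universe'] (min_width=8, slack=7)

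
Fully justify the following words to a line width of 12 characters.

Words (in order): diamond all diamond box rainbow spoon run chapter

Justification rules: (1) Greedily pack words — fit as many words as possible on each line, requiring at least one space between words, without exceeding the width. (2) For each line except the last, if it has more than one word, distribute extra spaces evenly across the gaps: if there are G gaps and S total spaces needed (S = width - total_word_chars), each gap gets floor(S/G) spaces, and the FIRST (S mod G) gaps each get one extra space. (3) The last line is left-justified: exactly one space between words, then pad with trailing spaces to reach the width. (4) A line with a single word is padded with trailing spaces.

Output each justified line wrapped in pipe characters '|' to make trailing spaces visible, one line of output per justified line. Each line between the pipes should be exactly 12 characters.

Answer: |diamond  all|
|diamond  box|
|rainbow     |
|spoon    run|
|chapter     |

Derivation:
Line 1: ['diamond', 'all'] (min_width=11, slack=1)
Line 2: ['diamond', 'box'] (min_width=11, slack=1)
Line 3: ['rainbow'] (min_width=7, slack=5)
Line 4: ['spoon', 'run'] (min_width=9, slack=3)
Line 5: ['chapter'] (min_width=7, slack=5)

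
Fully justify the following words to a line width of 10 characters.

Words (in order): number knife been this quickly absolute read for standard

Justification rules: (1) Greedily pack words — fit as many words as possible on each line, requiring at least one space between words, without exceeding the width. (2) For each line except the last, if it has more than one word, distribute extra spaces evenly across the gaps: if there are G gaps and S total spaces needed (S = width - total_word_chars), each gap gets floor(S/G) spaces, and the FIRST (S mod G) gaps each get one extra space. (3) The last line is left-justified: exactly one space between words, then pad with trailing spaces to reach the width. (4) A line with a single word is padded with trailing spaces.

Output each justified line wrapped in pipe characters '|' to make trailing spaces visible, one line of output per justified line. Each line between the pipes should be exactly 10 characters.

Answer: |number    |
|knife been|
|this      |
|quickly   |
|absolute  |
|read   for|
|standard  |

Derivation:
Line 1: ['number'] (min_width=6, slack=4)
Line 2: ['knife', 'been'] (min_width=10, slack=0)
Line 3: ['this'] (min_width=4, slack=6)
Line 4: ['quickly'] (min_width=7, slack=3)
Line 5: ['absolute'] (min_width=8, slack=2)
Line 6: ['read', 'for'] (min_width=8, slack=2)
Line 7: ['standard'] (min_width=8, slack=2)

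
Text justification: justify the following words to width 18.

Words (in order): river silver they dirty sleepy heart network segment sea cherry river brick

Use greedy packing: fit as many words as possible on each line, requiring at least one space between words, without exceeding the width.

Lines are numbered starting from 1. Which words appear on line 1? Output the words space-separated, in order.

Line 1: ['river', 'silver', 'they'] (min_width=17, slack=1)
Line 2: ['dirty', 'sleepy', 'heart'] (min_width=18, slack=0)
Line 3: ['network', 'segment'] (min_width=15, slack=3)
Line 4: ['sea', 'cherry', 'river'] (min_width=16, slack=2)
Line 5: ['brick'] (min_width=5, slack=13)

Answer: river silver they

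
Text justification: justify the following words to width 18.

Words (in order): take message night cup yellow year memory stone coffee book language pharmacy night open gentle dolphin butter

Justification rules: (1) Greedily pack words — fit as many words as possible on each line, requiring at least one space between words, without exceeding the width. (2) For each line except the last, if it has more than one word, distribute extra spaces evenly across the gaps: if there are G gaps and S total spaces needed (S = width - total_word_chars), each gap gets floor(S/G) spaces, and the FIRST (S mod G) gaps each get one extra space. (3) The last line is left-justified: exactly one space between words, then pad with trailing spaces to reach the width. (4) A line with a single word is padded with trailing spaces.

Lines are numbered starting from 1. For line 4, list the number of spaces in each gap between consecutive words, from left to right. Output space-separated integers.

Answer: 8

Derivation:
Line 1: ['take', 'message', 'night'] (min_width=18, slack=0)
Line 2: ['cup', 'yellow', 'year'] (min_width=15, slack=3)
Line 3: ['memory', 'stone'] (min_width=12, slack=6)
Line 4: ['coffee', 'book'] (min_width=11, slack=7)
Line 5: ['language', 'pharmacy'] (min_width=17, slack=1)
Line 6: ['night', 'open', 'gentle'] (min_width=17, slack=1)
Line 7: ['dolphin', 'butter'] (min_width=14, slack=4)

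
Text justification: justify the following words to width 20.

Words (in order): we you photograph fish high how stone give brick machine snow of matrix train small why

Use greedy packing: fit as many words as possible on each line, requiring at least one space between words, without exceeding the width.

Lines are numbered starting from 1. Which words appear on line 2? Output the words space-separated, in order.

Answer: fish high how stone

Derivation:
Line 1: ['we', 'you', 'photograph'] (min_width=17, slack=3)
Line 2: ['fish', 'high', 'how', 'stone'] (min_width=19, slack=1)
Line 3: ['give', 'brick', 'machine'] (min_width=18, slack=2)
Line 4: ['snow', 'of', 'matrix', 'train'] (min_width=20, slack=0)
Line 5: ['small', 'why'] (min_width=9, slack=11)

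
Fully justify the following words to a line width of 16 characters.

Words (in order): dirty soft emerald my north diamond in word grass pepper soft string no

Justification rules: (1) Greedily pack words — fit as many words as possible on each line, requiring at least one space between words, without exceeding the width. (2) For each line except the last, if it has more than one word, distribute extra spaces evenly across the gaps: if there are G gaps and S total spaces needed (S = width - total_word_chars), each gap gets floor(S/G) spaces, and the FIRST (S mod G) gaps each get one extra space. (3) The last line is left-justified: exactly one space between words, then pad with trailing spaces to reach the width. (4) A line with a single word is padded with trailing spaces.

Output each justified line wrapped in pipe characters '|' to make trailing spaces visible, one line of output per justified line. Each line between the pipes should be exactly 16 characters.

Answer: |dirty       soft|
|emerald my north|
|diamond  in word|
|grass     pepper|
|soft string no  |

Derivation:
Line 1: ['dirty', 'soft'] (min_width=10, slack=6)
Line 2: ['emerald', 'my', 'north'] (min_width=16, slack=0)
Line 3: ['diamond', 'in', 'word'] (min_width=15, slack=1)
Line 4: ['grass', 'pepper'] (min_width=12, slack=4)
Line 5: ['soft', 'string', 'no'] (min_width=14, slack=2)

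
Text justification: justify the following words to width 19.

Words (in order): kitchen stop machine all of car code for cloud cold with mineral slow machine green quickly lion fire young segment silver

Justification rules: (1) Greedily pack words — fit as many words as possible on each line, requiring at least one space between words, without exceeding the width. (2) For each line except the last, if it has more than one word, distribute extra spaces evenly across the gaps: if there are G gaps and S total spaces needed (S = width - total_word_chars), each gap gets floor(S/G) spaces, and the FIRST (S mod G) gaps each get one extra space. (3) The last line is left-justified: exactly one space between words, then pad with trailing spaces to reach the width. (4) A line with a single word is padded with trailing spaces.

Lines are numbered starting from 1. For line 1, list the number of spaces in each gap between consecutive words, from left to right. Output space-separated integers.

Line 1: ['kitchen', 'stop'] (min_width=12, slack=7)
Line 2: ['machine', 'all', 'of', 'car'] (min_width=18, slack=1)
Line 3: ['code', 'for', 'cloud', 'cold'] (min_width=19, slack=0)
Line 4: ['with', 'mineral', 'slow'] (min_width=17, slack=2)
Line 5: ['machine', 'green'] (min_width=13, slack=6)
Line 6: ['quickly', 'lion', 'fire'] (min_width=17, slack=2)
Line 7: ['young', 'segment'] (min_width=13, slack=6)
Line 8: ['silver'] (min_width=6, slack=13)

Answer: 8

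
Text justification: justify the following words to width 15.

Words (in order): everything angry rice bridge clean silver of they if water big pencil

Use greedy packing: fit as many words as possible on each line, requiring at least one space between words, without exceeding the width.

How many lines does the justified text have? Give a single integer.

Line 1: ['everything'] (min_width=10, slack=5)
Line 2: ['angry', 'rice'] (min_width=10, slack=5)
Line 3: ['bridge', 'clean'] (min_width=12, slack=3)
Line 4: ['silver', 'of', 'they'] (min_width=14, slack=1)
Line 5: ['if', 'water', 'big'] (min_width=12, slack=3)
Line 6: ['pencil'] (min_width=6, slack=9)
Total lines: 6

Answer: 6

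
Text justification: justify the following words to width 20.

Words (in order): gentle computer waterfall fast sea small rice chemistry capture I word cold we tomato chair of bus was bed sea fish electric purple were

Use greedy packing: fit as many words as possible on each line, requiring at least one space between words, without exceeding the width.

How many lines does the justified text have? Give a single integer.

Answer: 7

Derivation:
Line 1: ['gentle', 'computer'] (min_width=15, slack=5)
Line 2: ['waterfall', 'fast', 'sea'] (min_width=18, slack=2)
Line 3: ['small', 'rice', 'chemistry'] (min_width=20, slack=0)
Line 4: ['capture', 'I', 'word', 'cold'] (min_width=19, slack=1)
Line 5: ['we', 'tomato', 'chair', 'of'] (min_width=18, slack=2)
Line 6: ['bus', 'was', 'bed', 'sea', 'fish'] (min_width=20, slack=0)
Line 7: ['electric', 'purple', 'were'] (min_width=20, slack=0)
Total lines: 7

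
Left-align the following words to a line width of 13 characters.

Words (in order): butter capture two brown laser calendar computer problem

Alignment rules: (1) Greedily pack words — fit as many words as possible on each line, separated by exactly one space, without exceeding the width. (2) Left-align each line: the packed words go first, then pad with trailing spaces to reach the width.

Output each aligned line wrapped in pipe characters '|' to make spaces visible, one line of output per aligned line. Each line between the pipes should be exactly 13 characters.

Answer: |butter       |
|capture two  |
|brown laser  |
|calendar     |
|computer     |
|problem      |

Derivation:
Line 1: ['butter'] (min_width=6, slack=7)
Line 2: ['capture', 'two'] (min_width=11, slack=2)
Line 3: ['brown', 'laser'] (min_width=11, slack=2)
Line 4: ['calendar'] (min_width=8, slack=5)
Line 5: ['computer'] (min_width=8, slack=5)
Line 6: ['problem'] (min_width=7, slack=6)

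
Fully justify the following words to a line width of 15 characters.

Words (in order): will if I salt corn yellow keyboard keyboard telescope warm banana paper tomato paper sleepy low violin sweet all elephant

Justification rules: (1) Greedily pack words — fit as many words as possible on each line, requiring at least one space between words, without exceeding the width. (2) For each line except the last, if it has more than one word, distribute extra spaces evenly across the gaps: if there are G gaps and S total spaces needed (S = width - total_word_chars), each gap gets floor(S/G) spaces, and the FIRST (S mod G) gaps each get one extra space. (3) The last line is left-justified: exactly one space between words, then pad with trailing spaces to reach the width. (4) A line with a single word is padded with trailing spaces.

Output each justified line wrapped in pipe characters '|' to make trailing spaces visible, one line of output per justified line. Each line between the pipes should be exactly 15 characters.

Line 1: ['will', 'if', 'I', 'salt'] (min_width=14, slack=1)
Line 2: ['corn', 'yellow'] (min_width=11, slack=4)
Line 3: ['keyboard'] (min_width=8, slack=7)
Line 4: ['keyboard'] (min_width=8, slack=7)
Line 5: ['telescope', 'warm'] (min_width=14, slack=1)
Line 6: ['banana', 'paper'] (min_width=12, slack=3)
Line 7: ['tomato', 'paper'] (min_width=12, slack=3)
Line 8: ['sleepy', 'low'] (min_width=10, slack=5)
Line 9: ['violin', 'sweet'] (min_width=12, slack=3)
Line 10: ['all', 'elephant'] (min_width=12, slack=3)

Answer: |will  if I salt|
|corn     yellow|
|keyboard       |
|keyboard       |
|telescope  warm|
|banana    paper|
|tomato    paper|
|sleepy      low|
|violin    sweet|
|all elephant   |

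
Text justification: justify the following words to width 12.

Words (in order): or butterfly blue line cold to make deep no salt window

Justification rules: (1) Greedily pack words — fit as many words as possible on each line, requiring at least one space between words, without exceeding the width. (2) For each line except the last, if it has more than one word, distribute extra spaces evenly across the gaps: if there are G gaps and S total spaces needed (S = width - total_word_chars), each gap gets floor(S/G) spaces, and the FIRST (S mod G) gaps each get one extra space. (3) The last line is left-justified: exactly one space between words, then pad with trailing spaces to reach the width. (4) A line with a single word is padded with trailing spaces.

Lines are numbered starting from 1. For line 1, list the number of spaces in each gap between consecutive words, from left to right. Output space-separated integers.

Answer: 1

Derivation:
Line 1: ['or', 'butterfly'] (min_width=12, slack=0)
Line 2: ['blue', 'line'] (min_width=9, slack=3)
Line 3: ['cold', 'to', 'make'] (min_width=12, slack=0)
Line 4: ['deep', 'no', 'salt'] (min_width=12, slack=0)
Line 5: ['window'] (min_width=6, slack=6)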